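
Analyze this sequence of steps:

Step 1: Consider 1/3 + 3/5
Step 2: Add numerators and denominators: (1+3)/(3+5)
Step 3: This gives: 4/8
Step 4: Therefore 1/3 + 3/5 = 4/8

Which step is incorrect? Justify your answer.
Step 2: Add numerators and denominators: (1+3)/(3+5)

Step 2 incorrectly adds fractions by separately adding numerators and denominators. This is wrong. The correct method requires a common denominator: 1/3 + 3/5 = (1×5 + 3×3)/(3×5) = 14/15 = 14/15. The method used gives 4/8, which is different.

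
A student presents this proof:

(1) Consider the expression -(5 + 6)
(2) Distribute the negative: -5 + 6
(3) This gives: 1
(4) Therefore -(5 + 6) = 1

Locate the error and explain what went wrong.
Step 2: Distribute the negative: -5 + 6

Step 2 incorrectly distributes the negative sign. The correct distribution is -(5 + 6) = -5 - 6 = -11. The negative must be applied to both terms, not just the first. The error treats -(5 + 6) as -5 + 6, which equals 1 instead of -11.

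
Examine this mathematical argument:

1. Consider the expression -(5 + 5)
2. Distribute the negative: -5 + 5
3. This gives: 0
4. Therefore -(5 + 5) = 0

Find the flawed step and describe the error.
Step 2: Distribute the negative: -5 + 5

Step 2 incorrectly distributes the negative sign. The correct distribution is -(5 + 5) = -5 - 5 = -10. The negative must be applied to both terms, not just the first. The error treats -(5 + 5) as -5 + 5, which equals 0 instead of -10.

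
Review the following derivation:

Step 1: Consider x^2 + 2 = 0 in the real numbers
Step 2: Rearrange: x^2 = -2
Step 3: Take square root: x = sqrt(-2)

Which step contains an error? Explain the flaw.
Step 3: Take square root: x = sqrt(-2)

Step 3 takes the square root of -2, which is negative. In the real number system, the square root of a negative number is undefined. The equation x^2 + 2 = 0 has no real solutions. Square roots of negative numbers only exist in the complex numbers.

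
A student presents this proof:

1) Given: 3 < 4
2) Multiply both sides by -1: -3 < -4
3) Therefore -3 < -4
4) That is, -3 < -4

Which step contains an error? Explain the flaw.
Step 2: Multiply both sides by -1: -3 < -4

Step 2 multiplies both sides by -1 but fails to reverse the inequality sign. When multiplying (or dividing) an inequality by a negative number, the direction must be reversed. Since 3 < 4, we should get -3 > -4, i.e., -3 > -4.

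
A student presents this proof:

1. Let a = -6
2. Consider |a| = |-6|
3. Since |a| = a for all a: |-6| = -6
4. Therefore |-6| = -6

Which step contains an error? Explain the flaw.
Step 3: Since |a| = a for all a: |-6| = -6

Step 3 incorrectly states that |a| = a for all a. The correct definition is |a| = a when a >= 0, and |a| = -a when a < 0. Since -6 < 0, we have |-6| = -(-6) = 6, not -6.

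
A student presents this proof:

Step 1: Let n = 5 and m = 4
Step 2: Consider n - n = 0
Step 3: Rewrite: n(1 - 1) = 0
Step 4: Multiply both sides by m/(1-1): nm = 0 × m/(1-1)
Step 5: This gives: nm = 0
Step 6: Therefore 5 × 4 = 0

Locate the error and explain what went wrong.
Step 4: Multiply both sides by m/(1-1): nm = 0 × m/(1-1)

Step 4 multiplies both sides by m/(1-1). However, 1-1 = 0, so this is multiplication by m/0, which is undefined. We cannot multiply by an undefined expression.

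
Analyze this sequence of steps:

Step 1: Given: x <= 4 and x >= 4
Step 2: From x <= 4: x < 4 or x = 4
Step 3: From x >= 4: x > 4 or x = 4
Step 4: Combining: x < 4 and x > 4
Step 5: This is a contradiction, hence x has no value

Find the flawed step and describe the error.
Step 4: Combining: x < 4 and x > 4

Step 4 incorrectly combines the conditions. From x <= 4 and x >= 4, the intersection is x = 4. The error treats the 'or' cases as 'and' requirements. The correct conclusion is that x = 4 is the unique solution, not that no solution exists.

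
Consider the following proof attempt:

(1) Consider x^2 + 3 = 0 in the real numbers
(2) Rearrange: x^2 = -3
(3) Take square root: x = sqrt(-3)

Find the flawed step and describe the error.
Step 3: Take square root: x = sqrt(-3)

Step 3 takes the square root of -3, which is negative. In the real number system, the square root of a negative number is undefined. The equation x^2 + 3 = 0 has no real solutions. Square roots of negative numbers only exist in the complex numbers.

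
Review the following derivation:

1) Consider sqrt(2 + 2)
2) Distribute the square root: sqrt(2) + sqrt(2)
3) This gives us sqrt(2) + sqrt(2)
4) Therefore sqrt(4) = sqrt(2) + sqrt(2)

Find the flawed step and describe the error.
Step 2: Distribute the square root: sqrt(2) + sqrt(2)

Step 2 incorrectly 'distributes' the square root over addition. The square root function does not distribute: sqrt(a + b) ≠ sqrt(a) + sqrt(b). In fact, sqrt(2 + 2) = sqrt(4) ≈ 2.0000, while sqrt(2) + sqrt(2) ≈ 2.8284.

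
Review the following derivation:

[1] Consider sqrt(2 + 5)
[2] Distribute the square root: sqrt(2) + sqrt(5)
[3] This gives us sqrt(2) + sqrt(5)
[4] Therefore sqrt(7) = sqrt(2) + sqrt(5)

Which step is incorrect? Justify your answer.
Step 2: Distribute the square root: sqrt(2) + sqrt(5)

Step 2 incorrectly 'distributes' the square root over addition. The square root function does not distribute: sqrt(a + b) ≠ sqrt(a) + sqrt(b). In fact, sqrt(2 + 5) = sqrt(7) ≈ 2.6458, while sqrt(2) + sqrt(5) ≈ 3.6503.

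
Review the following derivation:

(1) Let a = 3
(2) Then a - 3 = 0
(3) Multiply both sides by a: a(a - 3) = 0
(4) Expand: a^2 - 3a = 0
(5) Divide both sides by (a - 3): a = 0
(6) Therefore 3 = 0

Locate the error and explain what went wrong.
Step 5: Divide both sides by (a - 3): a = 0

Step 5 divides both sides by (a - 3). However, since a = 3, we have (a - 3) = 0. Division by zero is undefined, making this step invalid.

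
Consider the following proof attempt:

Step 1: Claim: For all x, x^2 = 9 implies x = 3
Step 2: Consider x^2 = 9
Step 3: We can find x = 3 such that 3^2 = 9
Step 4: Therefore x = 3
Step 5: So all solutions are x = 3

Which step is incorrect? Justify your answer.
Step 4: Therefore x = 3

Step 4 incorrectly concludes that x = 3 is the only solution. The proof shows that x = 3 is A solution (existence), but does not show it is the ONLY solution (uniqueness). In fact, x = -3 is also a solution since (-3)^2 = 9. Finding one solution doesn't prove there are no others.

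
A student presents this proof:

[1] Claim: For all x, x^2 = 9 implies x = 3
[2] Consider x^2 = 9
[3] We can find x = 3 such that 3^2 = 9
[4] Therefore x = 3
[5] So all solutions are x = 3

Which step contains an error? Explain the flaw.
Step 4: Therefore x = 3

Step 4 incorrectly concludes that x = 3 is the only solution. The proof shows that x = 3 is A solution (existence), but does not show it is the ONLY solution (uniqueness). In fact, x = -3 is also a solution since (-3)^2 = 9. Finding one solution doesn't prove there are no others.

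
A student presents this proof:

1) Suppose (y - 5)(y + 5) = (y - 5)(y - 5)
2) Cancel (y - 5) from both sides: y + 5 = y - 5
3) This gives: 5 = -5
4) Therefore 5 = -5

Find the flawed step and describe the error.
Step 2: Cancel (y - 5) from both sides: y + 5 = y - 5

Step 2 cancels (y - 5) from both sides. This is only valid if (y - 5) ≠ 0, i.e., y ≠ 5. When y = 5, both sides equal zero regardless of the other factors. The correct approach requires considering y = 5 as a separate case.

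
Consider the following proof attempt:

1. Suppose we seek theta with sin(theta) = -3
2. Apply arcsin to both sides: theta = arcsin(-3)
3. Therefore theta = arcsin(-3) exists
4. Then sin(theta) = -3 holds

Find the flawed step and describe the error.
Step 2: Apply arcsin to both sides: theta = arcsin(-3)

Step 2 applies arcsin to -3. However, arcsin(x) is only defined for x in [-1, 1] because sin(theta) can only produce values in that range. Since |-3| > 1, arcsin(-3) is undefined. There is no angle whose sine equals -3.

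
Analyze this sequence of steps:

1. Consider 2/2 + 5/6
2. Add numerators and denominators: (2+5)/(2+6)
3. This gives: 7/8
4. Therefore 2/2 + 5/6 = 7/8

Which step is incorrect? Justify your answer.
Step 2: Add numerators and denominators: (2+5)/(2+6)

Step 2 incorrectly adds fractions by separately adding numerators and denominators. This is wrong. The correct method requires a common denominator: 2/2 + 5/6 = (2×6 + 5×2)/(2×6) = 22/12 = 11/6. The method used gives 7/8, which is different.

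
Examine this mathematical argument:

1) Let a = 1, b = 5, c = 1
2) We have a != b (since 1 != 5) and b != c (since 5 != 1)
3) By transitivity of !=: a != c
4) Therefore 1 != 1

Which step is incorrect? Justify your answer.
Step 3: By transitivity of !=: a != c

Step 3 incorrectly applies transitivity to the '!=' relation. Transitivity states: if a R b and b R c, then a R c. However, '!=' is not transitive. Counterexample: 1 != 5 and 5 != 1, but 1 = 1 (both equal 1). Transitivity holds for relations like <, <=, =, but not for !=.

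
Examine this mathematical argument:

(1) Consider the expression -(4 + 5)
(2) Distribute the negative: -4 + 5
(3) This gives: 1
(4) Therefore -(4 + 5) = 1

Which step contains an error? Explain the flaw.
Step 2: Distribute the negative: -4 + 5

Step 2 incorrectly distributes the negative sign. The correct distribution is -(4 + 5) = -4 - 5 = -9. The negative must be applied to both terms, not just the first. The error treats -(4 + 5) as -4 + 5, which equals 1 instead of -9.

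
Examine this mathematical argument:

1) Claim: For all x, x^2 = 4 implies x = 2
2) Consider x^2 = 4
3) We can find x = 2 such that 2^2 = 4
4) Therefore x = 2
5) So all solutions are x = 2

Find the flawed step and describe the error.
Step 4: Therefore x = 2

Step 4 incorrectly concludes that x = 2 is the only solution. The proof shows that x = 2 is A solution (existence), but does not show it is the ONLY solution (uniqueness). In fact, x = -2 is also a solution since (-2)^2 = 4. Finding one solution doesn't prove there are no others.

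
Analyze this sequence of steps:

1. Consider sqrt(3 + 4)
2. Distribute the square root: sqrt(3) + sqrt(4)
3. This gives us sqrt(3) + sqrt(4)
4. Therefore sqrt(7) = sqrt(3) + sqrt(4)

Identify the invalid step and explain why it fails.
Step 2: Distribute the square root: sqrt(3) + sqrt(4)

Step 2 incorrectly 'distributes' the square root over addition. The square root function does not distribute: sqrt(a + b) ≠ sqrt(a) + sqrt(b). In fact, sqrt(3 + 4) = sqrt(7) ≈ 2.6458, while sqrt(3) + sqrt(4) ≈ 3.7321.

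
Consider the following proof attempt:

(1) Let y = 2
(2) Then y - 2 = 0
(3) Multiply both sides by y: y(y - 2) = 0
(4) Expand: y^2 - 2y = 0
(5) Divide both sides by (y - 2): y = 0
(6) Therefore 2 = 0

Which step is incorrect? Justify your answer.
Step 5: Divide both sides by (y - 2): y = 0

Step 5 divides both sides by (y - 2). However, since y = 2, we have (y - 2) = 0. Division by zero is undefined, making this step invalid.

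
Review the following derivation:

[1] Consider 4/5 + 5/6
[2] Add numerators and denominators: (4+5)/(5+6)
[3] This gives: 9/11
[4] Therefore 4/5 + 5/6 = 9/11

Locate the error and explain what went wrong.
Step 2: Add numerators and denominators: (4+5)/(5+6)

Step 2 incorrectly adds fractions by separately adding numerators and denominators. This is wrong. The correct method requires a common denominator: 4/5 + 5/6 = (4×6 + 5×5)/(5×6) = 49/30 = 49/30. The method used gives 9/11, which is different.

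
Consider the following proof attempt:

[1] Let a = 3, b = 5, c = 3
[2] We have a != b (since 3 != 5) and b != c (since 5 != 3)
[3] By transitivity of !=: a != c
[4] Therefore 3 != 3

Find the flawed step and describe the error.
Step 3: By transitivity of !=: a != c

Step 3 incorrectly applies transitivity to the '!=' relation. Transitivity states: if a R b and b R c, then a R c. However, '!=' is not transitive. Counterexample: 3 != 5 and 5 != 3, but 3 = 3 (both equal 3). Transitivity holds for relations like <, <=, =, but not for !=.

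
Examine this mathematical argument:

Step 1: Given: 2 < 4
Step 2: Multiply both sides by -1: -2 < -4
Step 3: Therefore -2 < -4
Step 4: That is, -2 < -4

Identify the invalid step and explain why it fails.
Step 2: Multiply both sides by -1: -2 < -4

Step 2 multiplies both sides by -1 but fails to reverse the inequality sign. When multiplying (or dividing) an inequality by a negative number, the direction must be reversed. Since 2 < 4, we should get -2 > -4, i.e., -2 > -4.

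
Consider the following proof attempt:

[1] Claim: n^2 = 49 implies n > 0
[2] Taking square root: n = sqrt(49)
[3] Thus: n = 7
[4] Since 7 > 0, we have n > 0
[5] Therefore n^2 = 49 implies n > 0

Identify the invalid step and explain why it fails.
Step 2: Taking square root: n = sqrt(49)

Step 2 takes the square root and assumes the positive root only. The equation n^2 = 49 actually has two solutions: n = 7 and n = -7. The proof silently assumes n > 0 without justification, then uses this assumption to conclude n > 0, which is circular. The counterexample n = -7 shows the claim is false.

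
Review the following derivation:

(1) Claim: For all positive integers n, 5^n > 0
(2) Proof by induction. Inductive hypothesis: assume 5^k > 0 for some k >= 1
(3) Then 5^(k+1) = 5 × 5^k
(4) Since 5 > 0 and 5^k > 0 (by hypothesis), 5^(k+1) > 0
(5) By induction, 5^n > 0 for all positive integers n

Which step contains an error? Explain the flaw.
Step 5: By induction, 5^n > 0 for all positive integers n

Step 5 concludes the proof by induction, but no base case was ever established. A valid induction proof requires: (1) a base case proving 5^1 > 0, and (2) an inductive step showing IF 5^k > 0 THEN 5^(k+1) > 0. Steps 2-4 correctly establish the inductive step, but without the base case the conclusion in step 5 does not follow.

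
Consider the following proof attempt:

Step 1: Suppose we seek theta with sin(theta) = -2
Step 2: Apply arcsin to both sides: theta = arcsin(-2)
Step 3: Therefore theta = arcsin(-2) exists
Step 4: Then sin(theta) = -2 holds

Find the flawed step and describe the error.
Step 2: Apply arcsin to both sides: theta = arcsin(-2)

Step 2 applies arcsin to -2. However, arcsin(x) is only defined for x in [-1, 1] because sin(theta) can only produce values in that range. Since |-2| > 1, arcsin(-2) is undefined. There is no angle whose sine equals -2.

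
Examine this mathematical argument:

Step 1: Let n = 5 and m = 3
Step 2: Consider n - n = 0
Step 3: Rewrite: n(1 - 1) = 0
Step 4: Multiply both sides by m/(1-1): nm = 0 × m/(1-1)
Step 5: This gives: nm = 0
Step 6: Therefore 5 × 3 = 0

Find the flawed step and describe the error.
Step 4: Multiply both sides by m/(1-1): nm = 0 × m/(1-1)

Step 4 multiplies both sides by m/(1-1). However, 1-1 = 0, so this is multiplication by m/0, which is undefined. We cannot multiply by an undefined expression.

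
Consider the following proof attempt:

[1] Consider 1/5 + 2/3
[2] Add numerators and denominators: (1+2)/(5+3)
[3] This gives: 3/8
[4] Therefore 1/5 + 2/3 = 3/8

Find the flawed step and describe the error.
Step 2: Add numerators and denominators: (1+2)/(5+3)

Step 2 incorrectly adds fractions by separately adding numerators and denominators. This is wrong. The correct method requires a common denominator: 1/5 + 2/3 = (1×3 + 2×5)/(5×3) = 13/15 = 13/15. The method used gives 3/8, which is different.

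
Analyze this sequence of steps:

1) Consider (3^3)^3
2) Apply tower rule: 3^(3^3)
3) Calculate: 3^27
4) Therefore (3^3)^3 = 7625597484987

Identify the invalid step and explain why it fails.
Step 2: Apply tower rule: 3^(3^3)

Step 2 incorrectly states that (a^b)^c = a^(b^c). The correct rule is (a^b)^c = a^(b×c). The actual value is (3^3)^3 = 3^9 = 19683, not 3^27 = 7625597484987.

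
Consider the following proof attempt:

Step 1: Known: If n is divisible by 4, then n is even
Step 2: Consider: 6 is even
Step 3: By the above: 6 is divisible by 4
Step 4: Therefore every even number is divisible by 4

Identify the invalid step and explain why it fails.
Step 3: By the above: 6 is divisible by 4

Step 3 commits the fallacy of affirming the consequent. The known fact 'divisible by 4 → even' does NOT imply 'even → divisible by 4'. That would be the converse, which is false. For example, 6 is even but 6 ÷ 4 = 1.50, which is not an integer.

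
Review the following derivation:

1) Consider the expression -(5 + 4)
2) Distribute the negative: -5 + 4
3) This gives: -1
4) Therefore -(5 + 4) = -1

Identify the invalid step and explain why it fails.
Step 2: Distribute the negative: -5 + 4

Step 2 incorrectly distributes the negative sign. The correct distribution is -(5 + 4) = -5 - 4 = -9. The negative must be applied to both terms, not just the first. The error treats -(5 + 4) as -5 + 4, which equals -1 instead of -9.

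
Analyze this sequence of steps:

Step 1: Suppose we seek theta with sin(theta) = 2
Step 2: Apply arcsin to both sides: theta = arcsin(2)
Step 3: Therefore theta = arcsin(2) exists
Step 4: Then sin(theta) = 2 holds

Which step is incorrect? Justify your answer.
Step 2: Apply arcsin to both sides: theta = arcsin(2)

Step 2 applies arcsin to 2. However, arcsin(x) is only defined for x in [-1, 1] because sin(theta) can only produce values in that range. Since |2| > 1, arcsin(2) is undefined. There is no angle whose sine equals 2.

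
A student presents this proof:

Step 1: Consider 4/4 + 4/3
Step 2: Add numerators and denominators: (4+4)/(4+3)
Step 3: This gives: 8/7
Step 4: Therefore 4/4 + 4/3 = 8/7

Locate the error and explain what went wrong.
Step 2: Add numerators and denominators: (4+4)/(4+3)

Step 2 incorrectly adds fractions by separately adding numerators and denominators. This is wrong. The correct method requires a common denominator: 4/4 + 4/3 = (4×3 + 4×4)/(4×3) = 28/12 = 7/3. The method used gives 8/7, which is different.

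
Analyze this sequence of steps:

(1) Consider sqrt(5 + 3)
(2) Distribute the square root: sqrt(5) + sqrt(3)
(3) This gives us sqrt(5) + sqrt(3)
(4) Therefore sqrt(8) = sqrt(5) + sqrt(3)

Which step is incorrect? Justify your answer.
Step 2: Distribute the square root: sqrt(5) + sqrt(3)

Step 2 incorrectly 'distributes' the square root over addition. The square root function does not distribute: sqrt(a + b) ≠ sqrt(a) + sqrt(b). In fact, sqrt(5 + 3) = sqrt(8) ≈ 2.8284, while sqrt(5) + sqrt(3) ≈ 3.9681.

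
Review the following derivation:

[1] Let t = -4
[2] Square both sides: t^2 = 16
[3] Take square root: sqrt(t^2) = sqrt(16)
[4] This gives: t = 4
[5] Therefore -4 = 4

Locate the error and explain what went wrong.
Step 4: This gives: t = 4

Step 4 incorrectly states that sqrt(t^2) = t. The correct identity is sqrt(t^2) = |t|. Since t = -4 < 0, we have sqrt(t^2) = |-4| = 4, not t = -4.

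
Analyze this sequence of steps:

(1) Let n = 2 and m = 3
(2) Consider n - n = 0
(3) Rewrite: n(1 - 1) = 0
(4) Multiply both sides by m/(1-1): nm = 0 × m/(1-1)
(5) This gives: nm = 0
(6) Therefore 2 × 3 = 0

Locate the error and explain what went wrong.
Step 4: Multiply both sides by m/(1-1): nm = 0 × m/(1-1)

Step 4 multiplies both sides by m/(1-1). However, 1-1 = 0, so this is multiplication by m/0, which is undefined. We cannot multiply by an undefined expression.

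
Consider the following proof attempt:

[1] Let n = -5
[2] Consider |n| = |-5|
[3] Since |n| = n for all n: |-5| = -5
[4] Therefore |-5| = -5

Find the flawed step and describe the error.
Step 3: Since |n| = n for all n: |-5| = -5

Step 3 incorrectly states that |n| = n for all n. The correct definition is |n| = n when n >= 0, and |n| = -n when n < 0. Since -5 < 0, we have |-5| = -(-5) = 5, not -5.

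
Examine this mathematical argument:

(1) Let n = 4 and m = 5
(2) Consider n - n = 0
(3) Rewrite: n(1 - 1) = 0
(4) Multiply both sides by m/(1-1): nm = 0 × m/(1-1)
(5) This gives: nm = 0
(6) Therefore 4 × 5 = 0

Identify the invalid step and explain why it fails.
Step 4: Multiply both sides by m/(1-1): nm = 0 × m/(1-1)

Step 4 multiplies both sides by m/(1-1). However, 1-1 = 0, so this is multiplication by m/0, which is undefined. We cannot multiply by an undefined expression.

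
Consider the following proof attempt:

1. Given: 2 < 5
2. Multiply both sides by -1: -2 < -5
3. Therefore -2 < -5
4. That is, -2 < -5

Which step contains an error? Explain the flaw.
Step 2: Multiply both sides by -1: -2 < -5

Step 2 multiplies both sides by -1 but fails to reverse the inequality sign. When multiplying (or dividing) an inequality by a negative number, the direction must be reversed. Since 2 < 5, we should get -2 > -5, i.e., -2 > -5.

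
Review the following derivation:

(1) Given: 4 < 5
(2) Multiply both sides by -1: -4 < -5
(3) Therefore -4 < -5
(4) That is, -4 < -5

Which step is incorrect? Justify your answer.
Step 2: Multiply both sides by -1: -4 < -5

Step 2 multiplies both sides by -1 but fails to reverse the inequality sign. When multiplying (or dividing) an inequality by a negative number, the direction must be reversed. Since 4 < 5, we should get -4 > -5, i.e., -4 > -5.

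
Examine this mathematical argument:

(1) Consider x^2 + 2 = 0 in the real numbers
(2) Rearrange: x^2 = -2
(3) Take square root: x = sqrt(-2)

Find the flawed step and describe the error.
Step 3: Take square root: x = sqrt(-2)

Step 3 takes the square root of -2, which is negative. In the real number system, the square root of a negative number is undefined. The equation x^2 + 2 = 0 has no real solutions. Square roots of negative numbers only exist in the complex numbers.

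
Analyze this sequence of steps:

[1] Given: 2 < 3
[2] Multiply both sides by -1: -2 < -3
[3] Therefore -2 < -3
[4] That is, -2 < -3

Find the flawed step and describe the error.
Step 2: Multiply both sides by -1: -2 < -3

Step 2 multiplies both sides by -1 but fails to reverse the inequality sign. When multiplying (or dividing) an inequality by a negative number, the direction must be reversed. Since 2 < 3, we should get -2 > -3, i.e., -2 > -3.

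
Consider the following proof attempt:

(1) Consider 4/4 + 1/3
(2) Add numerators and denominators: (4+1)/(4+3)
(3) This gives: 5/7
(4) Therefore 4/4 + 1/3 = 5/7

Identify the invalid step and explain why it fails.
Step 2: Add numerators and denominators: (4+1)/(4+3)

Step 2 incorrectly adds fractions by separately adding numerators and denominators. This is wrong. The correct method requires a common denominator: 4/4 + 1/3 = (4×3 + 1×4)/(4×3) = 16/12 = 4/3. The method used gives 5/7, which is different.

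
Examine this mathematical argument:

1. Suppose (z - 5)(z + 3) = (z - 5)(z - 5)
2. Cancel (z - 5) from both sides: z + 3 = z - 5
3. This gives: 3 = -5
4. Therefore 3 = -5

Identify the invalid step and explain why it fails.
Step 2: Cancel (z - 5) from both sides: z + 3 = z - 5

Step 2 cancels (z - 5) from both sides. This is only valid if (z - 5) ≠ 0, i.e., z ≠ 5. When z = 5, both sides equal zero regardless of the other factors. The correct approach requires considering z = 5 as a separate case.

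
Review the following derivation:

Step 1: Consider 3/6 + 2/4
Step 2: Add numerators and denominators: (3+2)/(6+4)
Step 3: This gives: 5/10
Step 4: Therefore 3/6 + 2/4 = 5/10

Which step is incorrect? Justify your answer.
Step 2: Add numerators and denominators: (3+2)/(6+4)

Step 2 incorrectly adds fractions by separately adding numerators and denominators. This is wrong. The correct method requires a common denominator: 3/6 + 2/4 = (3×4 + 2×6)/(6×4) = 24/24 = 1. The method used gives 5/10, which is different.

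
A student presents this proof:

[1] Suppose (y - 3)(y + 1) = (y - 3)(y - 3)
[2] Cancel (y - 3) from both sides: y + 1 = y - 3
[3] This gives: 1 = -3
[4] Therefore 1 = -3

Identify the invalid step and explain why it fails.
Step 2: Cancel (y - 3) from both sides: y + 1 = y - 3

Step 2 cancels (y - 3) from both sides. This is only valid if (y - 3) ≠ 0, i.e., y ≠ 3. When y = 3, both sides equal zero regardless of the other factors. The correct approach requires considering y = 3 as a separate case.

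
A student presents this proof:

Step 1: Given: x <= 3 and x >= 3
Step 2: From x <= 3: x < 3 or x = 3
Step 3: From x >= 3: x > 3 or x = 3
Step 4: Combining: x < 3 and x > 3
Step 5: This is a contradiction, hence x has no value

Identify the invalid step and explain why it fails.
Step 4: Combining: x < 3 and x > 3

Step 4 incorrectly combines the conditions. From x <= 3 and x >= 3, the intersection is x = 3. The error treats the 'or' cases as 'and' requirements. The correct conclusion is that x = 3 is the unique solution, not that no solution exists.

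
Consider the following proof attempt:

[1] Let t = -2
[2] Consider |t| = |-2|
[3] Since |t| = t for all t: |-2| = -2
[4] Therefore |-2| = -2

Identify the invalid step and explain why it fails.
Step 3: Since |t| = t for all t: |-2| = -2

Step 3 incorrectly states that |t| = t for all t. The correct definition is |t| = t when t >= 0, and |t| = -t when t < 0. Since -2 < 0, we have |-2| = -(-2) = 2, not -2.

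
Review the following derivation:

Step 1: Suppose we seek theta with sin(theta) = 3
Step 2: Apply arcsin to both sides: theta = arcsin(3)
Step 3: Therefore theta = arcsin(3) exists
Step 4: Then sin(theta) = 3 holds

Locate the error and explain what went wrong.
Step 2: Apply arcsin to both sides: theta = arcsin(3)

Step 2 applies arcsin to 3. However, arcsin(x) is only defined for x in [-1, 1] because sin(theta) can only produce values in that range. Since |3| > 1, arcsin(3) is undefined. There is no angle whose sine equals 3.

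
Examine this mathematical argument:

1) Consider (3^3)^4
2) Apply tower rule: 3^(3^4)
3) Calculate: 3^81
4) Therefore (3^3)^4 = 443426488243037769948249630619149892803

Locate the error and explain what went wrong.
Step 2: Apply tower rule: 3^(3^4)

Step 2 incorrectly states that (a^b)^c = a^(b^c). The correct rule is (a^b)^c = a^(b×c). The actual value is (3^3)^4 = 3^12 = 531441, not 3^81 = 443426488243037769948249630619149892803.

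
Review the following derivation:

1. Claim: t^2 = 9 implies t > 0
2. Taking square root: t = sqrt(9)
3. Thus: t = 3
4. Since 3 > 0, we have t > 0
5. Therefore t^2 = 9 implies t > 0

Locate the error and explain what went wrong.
Step 2: Taking square root: t = sqrt(9)

Step 2 takes the square root and assumes the positive root only. The equation t^2 = 9 actually has two solutions: t = 3 and t = -3. The proof silently assumes t > 0 without justification, then uses this assumption to conclude t > 0, which is circular. The counterexample t = -3 shows the claim is false.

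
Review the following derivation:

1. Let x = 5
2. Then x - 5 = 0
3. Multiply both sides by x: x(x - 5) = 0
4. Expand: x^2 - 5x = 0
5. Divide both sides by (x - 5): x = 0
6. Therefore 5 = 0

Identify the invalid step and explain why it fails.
Step 5: Divide both sides by (x - 5): x = 0

Step 5 divides both sides by (x - 5). However, since x = 5, we have (x - 5) = 0. Division by zero is undefined, making this step invalid.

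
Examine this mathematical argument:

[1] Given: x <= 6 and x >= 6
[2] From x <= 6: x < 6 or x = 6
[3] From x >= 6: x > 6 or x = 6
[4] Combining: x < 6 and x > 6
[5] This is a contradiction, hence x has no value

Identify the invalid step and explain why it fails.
Step 4: Combining: x < 6 and x > 6

Step 4 incorrectly combines the conditions. From x <= 6 and x >= 6, the intersection is x = 6. The error treats the 'or' cases as 'and' requirements. The correct conclusion is that x = 6 is the unique solution, not that no solution exists.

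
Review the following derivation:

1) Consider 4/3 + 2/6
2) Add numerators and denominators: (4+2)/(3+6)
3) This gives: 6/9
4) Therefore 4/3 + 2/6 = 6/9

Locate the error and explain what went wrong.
Step 2: Add numerators and denominators: (4+2)/(3+6)

Step 2 incorrectly adds fractions by separately adding numerators and denominators. This is wrong. The correct method requires a common denominator: 4/3 + 2/6 = (4×6 + 2×3)/(3×6) = 30/18 = 5/3. The method used gives 6/9, which is different.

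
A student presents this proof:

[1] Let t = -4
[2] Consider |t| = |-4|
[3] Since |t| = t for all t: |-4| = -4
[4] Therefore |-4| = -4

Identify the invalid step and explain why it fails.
Step 3: Since |t| = t for all t: |-4| = -4

Step 3 incorrectly states that |t| = t for all t. The correct definition is |t| = t when t >= 0, and |t| = -t when t < 0. Since -4 < 0, we have |-4| = -(-4) = 4, not -4.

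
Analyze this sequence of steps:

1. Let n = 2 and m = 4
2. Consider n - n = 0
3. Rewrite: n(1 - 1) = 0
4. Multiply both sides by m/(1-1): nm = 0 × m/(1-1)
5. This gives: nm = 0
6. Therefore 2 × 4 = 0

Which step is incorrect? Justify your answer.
Step 4: Multiply both sides by m/(1-1): nm = 0 × m/(1-1)

Step 4 multiplies both sides by m/(1-1). However, 1-1 = 0, so this is multiplication by m/0, which is undefined. We cannot multiply by an undefined expression.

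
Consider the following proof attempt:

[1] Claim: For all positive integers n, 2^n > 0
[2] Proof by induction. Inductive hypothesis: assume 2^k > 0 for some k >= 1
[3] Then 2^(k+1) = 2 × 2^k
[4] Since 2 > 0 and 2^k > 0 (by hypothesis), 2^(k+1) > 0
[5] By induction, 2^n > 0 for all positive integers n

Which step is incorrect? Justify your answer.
Step 5: By induction, 2^n > 0 for all positive integers n

Step 5 concludes the proof by induction, but no base case was ever established. A valid induction proof requires: (1) a base case proving 2^1 > 0, and (2) an inductive step showing IF 2^k > 0 THEN 2^(k+1) > 0. Steps 2-4 correctly establish the inductive step, but without the base case the conclusion in step 5 does not follow.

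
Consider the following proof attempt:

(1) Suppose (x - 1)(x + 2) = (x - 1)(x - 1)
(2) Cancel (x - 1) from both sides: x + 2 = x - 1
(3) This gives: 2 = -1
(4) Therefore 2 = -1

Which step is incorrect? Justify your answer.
Step 2: Cancel (x - 1) from both sides: x + 2 = x - 1

Step 2 cancels (x - 1) from both sides. This is only valid if (x - 1) ≠ 0, i.e., x ≠ 1. When x = 1, both sides equal zero regardless of the other factors. The correct approach requires considering x = 1 as a separate case.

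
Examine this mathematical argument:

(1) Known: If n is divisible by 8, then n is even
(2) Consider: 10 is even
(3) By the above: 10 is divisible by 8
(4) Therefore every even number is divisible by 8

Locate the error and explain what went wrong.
Step 3: By the above: 10 is divisible by 8

Step 3 commits the fallacy of affirming the consequent. The known fact 'divisible by 8 → even' does NOT imply 'even → divisible by 8'. That would be the converse, which is false. For example, 10 is even but 10 ÷ 8 = 1.25, which is not an integer.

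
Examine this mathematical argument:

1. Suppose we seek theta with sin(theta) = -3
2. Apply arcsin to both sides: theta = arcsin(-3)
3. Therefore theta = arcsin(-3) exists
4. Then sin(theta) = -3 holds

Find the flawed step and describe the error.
Step 2: Apply arcsin to both sides: theta = arcsin(-3)

Step 2 applies arcsin to -3. However, arcsin(x) is only defined for x in [-1, 1] because sin(theta) can only produce values in that range. Since |-3| > 1, arcsin(-3) is undefined. There is no angle whose sine equals -3.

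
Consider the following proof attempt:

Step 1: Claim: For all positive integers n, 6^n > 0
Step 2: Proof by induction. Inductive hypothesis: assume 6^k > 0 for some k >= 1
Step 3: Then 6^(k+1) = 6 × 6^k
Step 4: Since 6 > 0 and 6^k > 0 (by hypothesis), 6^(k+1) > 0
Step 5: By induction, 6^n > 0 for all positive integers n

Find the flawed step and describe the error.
Step 5: By induction, 6^n > 0 for all positive integers n

Step 5 concludes the proof by induction, but no base case was ever established. A valid induction proof requires: (1) a base case proving 6^1 > 0, and (2) an inductive step showing IF 6^k > 0 THEN 6^(k+1) > 0. Steps 2-4 correctly establish the inductive step, but without the base case the conclusion in step 5 does not follow.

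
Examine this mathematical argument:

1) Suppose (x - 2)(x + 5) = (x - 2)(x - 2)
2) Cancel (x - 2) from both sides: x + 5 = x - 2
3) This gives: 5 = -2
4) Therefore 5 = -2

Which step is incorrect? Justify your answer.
Step 2: Cancel (x - 2) from both sides: x + 5 = x - 2

Step 2 cancels (x - 2) from both sides. This is only valid if (x - 2) ≠ 0, i.e., x ≠ 2. When x = 2, both sides equal zero regardless of the other factors. The correct approach requires considering x = 2 as a separate case.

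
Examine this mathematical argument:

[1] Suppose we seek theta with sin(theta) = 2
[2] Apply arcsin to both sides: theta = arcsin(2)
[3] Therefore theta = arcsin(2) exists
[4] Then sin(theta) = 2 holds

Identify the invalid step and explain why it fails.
Step 2: Apply arcsin to both sides: theta = arcsin(2)

Step 2 applies arcsin to 2. However, arcsin(x) is only defined for x in [-1, 1] because sin(theta) can only produce values in that range. Since |2| > 1, arcsin(2) is undefined. There is no angle whose sine equals 2.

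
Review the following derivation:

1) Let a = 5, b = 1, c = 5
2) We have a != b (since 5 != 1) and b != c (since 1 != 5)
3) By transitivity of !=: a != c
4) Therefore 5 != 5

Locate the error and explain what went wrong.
Step 3: By transitivity of !=: a != c

Step 3 incorrectly applies transitivity to the '!=' relation. Transitivity states: if a R b and b R c, then a R c. However, '!=' is not transitive. Counterexample: 5 != 1 and 1 != 5, but 5 = 5 (both equal 5). Transitivity holds for relations like <, <=, =, but not for !=.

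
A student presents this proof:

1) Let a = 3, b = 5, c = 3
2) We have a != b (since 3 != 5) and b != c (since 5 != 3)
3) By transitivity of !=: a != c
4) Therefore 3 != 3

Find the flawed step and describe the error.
Step 3: By transitivity of !=: a != c

Step 3 incorrectly applies transitivity to the '!=' relation. Transitivity states: if a R b and b R c, then a R c. However, '!=' is not transitive. Counterexample: 3 != 5 and 5 != 3, but 3 = 3 (both equal 3). Transitivity holds for relations like <, <=, =, but not for !=.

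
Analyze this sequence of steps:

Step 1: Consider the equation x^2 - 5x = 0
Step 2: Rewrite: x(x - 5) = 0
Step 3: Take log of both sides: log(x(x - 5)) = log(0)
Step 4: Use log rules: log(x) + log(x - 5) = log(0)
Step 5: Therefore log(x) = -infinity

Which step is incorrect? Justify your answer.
Step 3: Take log of both sides: log(x(x - 5)) = log(0)

Step 3 takes the logarithm of both sides, resulting in log(0) on the right side. The logarithm is only defined for positive numbers; log(0) is undefined (approaches negative infinity). This operation is invalid.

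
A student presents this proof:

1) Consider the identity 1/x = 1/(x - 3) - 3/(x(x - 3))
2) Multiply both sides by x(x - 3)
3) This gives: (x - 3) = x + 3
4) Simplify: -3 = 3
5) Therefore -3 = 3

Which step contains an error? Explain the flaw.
Step 3: This gives: (x - 3) = x + 3

Step 3 makes a sign error when clearing denominators. Multiplying -3/(x(x - 3)) by x(x - 3) gives -3, not +3. The correct result is (x - 3) = x - 3, which is trivially true, not (x - 3) = x + 3. (Step 1 is a valid identity: 1/(x - 3) - 3/(x(x - 3)) = (x - 3)/(x(x - 3)) = 1/x.)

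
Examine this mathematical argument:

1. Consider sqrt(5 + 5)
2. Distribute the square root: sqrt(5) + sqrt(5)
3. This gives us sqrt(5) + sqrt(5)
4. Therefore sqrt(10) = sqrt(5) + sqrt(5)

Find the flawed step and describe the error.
Step 2: Distribute the square root: sqrt(5) + sqrt(5)

Step 2 incorrectly 'distributes' the square root over addition. The square root function does not distribute: sqrt(a + b) ≠ sqrt(a) + sqrt(b). In fact, sqrt(5 + 5) = sqrt(10) ≈ 3.1623, while sqrt(5) + sqrt(5) ≈ 4.4721.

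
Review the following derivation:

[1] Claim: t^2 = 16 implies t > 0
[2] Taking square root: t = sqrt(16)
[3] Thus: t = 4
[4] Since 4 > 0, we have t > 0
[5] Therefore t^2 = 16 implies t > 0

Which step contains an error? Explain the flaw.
Step 2: Taking square root: t = sqrt(16)

Step 2 takes the square root and assumes the positive root only. The equation t^2 = 16 actually has two solutions: t = 4 and t = -4. The proof silently assumes t > 0 without justification, then uses this assumption to conclude t > 0, which is circular. The counterexample t = -4 shows the claim is false.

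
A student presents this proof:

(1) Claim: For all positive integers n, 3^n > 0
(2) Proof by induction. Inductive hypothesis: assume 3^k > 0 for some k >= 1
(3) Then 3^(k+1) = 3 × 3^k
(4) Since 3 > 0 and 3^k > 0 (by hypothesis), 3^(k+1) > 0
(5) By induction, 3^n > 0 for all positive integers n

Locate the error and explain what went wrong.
Step 5: By induction, 3^n > 0 for all positive integers n

Step 5 concludes the proof by induction, but no base case was ever established. A valid induction proof requires: (1) a base case proving 3^1 > 0, and (2) an inductive step showing IF 3^k > 0 THEN 3^(k+1) > 0. Steps 2-4 correctly establish the inductive step, but without the base case the conclusion in step 5 does not follow.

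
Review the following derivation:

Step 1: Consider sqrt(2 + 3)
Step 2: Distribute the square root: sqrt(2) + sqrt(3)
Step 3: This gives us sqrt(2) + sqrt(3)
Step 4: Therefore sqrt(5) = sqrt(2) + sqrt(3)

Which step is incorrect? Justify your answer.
Step 2: Distribute the square root: sqrt(2) + sqrt(3)

Step 2 incorrectly 'distributes' the square root over addition. The square root function does not distribute: sqrt(a + b) ≠ sqrt(a) + sqrt(b). In fact, sqrt(2 + 3) = sqrt(5) ≈ 2.2361, while sqrt(2) + sqrt(3) ≈ 3.1463.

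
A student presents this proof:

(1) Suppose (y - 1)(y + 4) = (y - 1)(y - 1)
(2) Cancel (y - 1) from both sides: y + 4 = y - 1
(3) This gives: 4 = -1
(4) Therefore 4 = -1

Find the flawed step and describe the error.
Step 2: Cancel (y - 1) from both sides: y + 4 = y - 1

Step 2 cancels (y - 1) from both sides. This is only valid if (y - 1) ≠ 0, i.e., y ≠ 1. When y = 1, both sides equal zero regardless of the other factors. The correct approach requires considering y = 1 as a separate case.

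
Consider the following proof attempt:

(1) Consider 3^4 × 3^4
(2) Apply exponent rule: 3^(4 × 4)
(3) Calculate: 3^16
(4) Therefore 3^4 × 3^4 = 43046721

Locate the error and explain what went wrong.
Step 2: Apply exponent rule: 3^(4 × 4)

Step 2 incorrectly states that a^b × a^c = a^(b×c). The correct rule is a^b × a^c = a^(b+c). The actual value is 3^4 × 3^4 = 3^8 = 6561, not 3^16 = 43046721.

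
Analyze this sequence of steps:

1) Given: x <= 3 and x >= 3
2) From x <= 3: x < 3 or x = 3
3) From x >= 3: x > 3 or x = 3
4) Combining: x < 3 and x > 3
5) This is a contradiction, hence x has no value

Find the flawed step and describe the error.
Step 4: Combining: x < 3 and x > 3

Step 4 incorrectly combines the conditions. From x <= 3 and x >= 3, the intersection is x = 3. The error treats the 'or' cases as 'and' requirements. The correct conclusion is that x = 3 is the unique solution, not that no solution exists.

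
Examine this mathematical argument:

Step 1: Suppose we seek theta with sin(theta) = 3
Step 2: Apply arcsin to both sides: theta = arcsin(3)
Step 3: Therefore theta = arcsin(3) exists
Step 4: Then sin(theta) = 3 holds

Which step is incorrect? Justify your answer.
Step 2: Apply arcsin to both sides: theta = arcsin(3)

Step 2 applies arcsin to 3. However, arcsin(x) is only defined for x in [-1, 1] because sin(theta) can only produce values in that range. Since |3| > 1, arcsin(3) is undefined. There is no angle whose sine equals 3.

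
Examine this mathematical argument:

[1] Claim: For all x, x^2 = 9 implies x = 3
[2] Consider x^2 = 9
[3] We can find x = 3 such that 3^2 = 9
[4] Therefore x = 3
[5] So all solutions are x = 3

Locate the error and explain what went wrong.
Step 4: Therefore x = 3

Step 4 incorrectly concludes that x = 3 is the only solution. The proof shows that x = 3 is A solution (existence), but does not show it is the ONLY solution (uniqueness). In fact, x = -3 is also a solution since (-3)^2 = 9. Finding one solution doesn't prove there are no others.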